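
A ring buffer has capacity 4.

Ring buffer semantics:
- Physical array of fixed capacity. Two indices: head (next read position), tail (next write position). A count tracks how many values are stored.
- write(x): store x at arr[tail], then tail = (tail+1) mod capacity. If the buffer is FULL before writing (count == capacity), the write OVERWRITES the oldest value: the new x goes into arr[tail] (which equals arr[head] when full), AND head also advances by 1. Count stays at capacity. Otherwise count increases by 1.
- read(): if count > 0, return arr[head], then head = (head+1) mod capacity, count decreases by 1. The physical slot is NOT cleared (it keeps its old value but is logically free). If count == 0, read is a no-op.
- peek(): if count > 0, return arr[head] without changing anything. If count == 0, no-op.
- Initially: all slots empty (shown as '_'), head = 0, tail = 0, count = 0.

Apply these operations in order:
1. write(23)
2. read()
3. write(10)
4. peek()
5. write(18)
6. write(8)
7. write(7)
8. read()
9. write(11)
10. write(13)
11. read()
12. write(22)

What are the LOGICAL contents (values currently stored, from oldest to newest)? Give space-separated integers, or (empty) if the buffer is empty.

Answer: 7 11 13 22

Derivation:
After op 1 (write(23)): arr=[23 _ _ _] head=0 tail=1 count=1
After op 2 (read()): arr=[23 _ _ _] head=1 tail=1 count=0
After op 3 (write(10)): arr=[23 10 _ _] head=1 tail=2 count=1
After op 4 (peek()): arr=[23 10 _ _] head=1 tail=2 count=1
After op 5 (write(18)): arr=[23 10 18 _] head=1 tail=3 count=2
After op 6 (write(8)): arr=[23 10 18 8] head=1 tail=0 count=3
After op 7 (write(7)): arr=[7 10 18 8] head=1 tail=1 count=4
After op 8 (read()): arr=[7 10 18 8] head=2 tail=1 count=3
After op 9 (write(11)): arr=[7 11 18 8] head=2 tail=2 count=4
After op 10 (write(13)): arr=[7 11 13 8] head=3 tail=3 count=4
After op 11 (read()): arr=[7 11 13 8] head=0 tail=3 count=3
After op 12 (write(22)): arr=[7 11 13 22] head=0 tail=0 count=4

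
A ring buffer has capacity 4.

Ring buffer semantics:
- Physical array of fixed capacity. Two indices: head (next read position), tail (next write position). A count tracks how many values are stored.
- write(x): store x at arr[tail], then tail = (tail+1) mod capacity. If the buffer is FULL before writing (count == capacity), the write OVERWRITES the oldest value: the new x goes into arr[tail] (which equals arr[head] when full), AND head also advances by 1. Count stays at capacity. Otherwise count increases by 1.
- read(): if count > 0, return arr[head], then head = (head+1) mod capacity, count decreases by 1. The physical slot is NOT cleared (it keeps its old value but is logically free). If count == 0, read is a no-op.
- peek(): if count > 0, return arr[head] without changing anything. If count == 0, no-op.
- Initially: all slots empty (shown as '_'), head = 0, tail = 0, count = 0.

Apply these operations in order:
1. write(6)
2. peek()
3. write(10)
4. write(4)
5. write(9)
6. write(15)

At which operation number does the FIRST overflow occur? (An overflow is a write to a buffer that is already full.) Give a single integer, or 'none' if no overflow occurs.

After op 1 (write(6)): arr=[6 _ _ _] head=0 tail=1 count=1
After op 2 (peek()): arr=[6 _ _ _] head=0 tail=1 count=1
After op 3 (write(10)): arr=[6 10 _ _] head=0 tail=2 count=2
After op 4 (write(4)): arr=[6 10 4 _] head=0 tail=3 count=3
After op 5 (write(9)): arr=[6 10 4 9] head=0 tail=0 count=4
After op 6 (write(15)): arr=[15 10 4 9] head=1 tail=1 count=4

Answer: 6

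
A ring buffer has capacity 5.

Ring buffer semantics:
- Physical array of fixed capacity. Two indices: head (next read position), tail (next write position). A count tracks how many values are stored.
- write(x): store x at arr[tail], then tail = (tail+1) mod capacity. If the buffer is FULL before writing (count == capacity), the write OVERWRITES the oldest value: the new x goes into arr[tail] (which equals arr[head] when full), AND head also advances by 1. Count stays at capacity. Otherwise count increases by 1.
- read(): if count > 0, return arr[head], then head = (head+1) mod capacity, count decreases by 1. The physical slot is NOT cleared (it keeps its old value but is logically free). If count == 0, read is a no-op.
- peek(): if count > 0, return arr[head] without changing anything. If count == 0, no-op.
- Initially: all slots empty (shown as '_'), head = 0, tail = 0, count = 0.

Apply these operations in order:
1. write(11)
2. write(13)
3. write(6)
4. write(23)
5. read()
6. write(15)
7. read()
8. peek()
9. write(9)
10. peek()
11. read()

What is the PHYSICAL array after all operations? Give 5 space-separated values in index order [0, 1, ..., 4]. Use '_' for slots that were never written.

Answer: 9 13 6 23 15

Derivation:
After op 1 (write(11)): arr=[11 _ _ _ _] head=0 tail=1 count=1
After op 2 (write(13)): arr=[11 13 _ _ _] head=0 tail=2 count=2
After op 3 (write(6)): arr=[11 13 6 _ _] head=0 tail=3 count=3
After op 4 (write(23)): arr=[11 13 6 23 _] head=0 tail=4 count=4
After op 5 (read()): arr=[11 13 6 23 _] head=1 tail=4 count=3
After op 6 (write(15)): arr=[11 13 6 23 15] head=1 tail=0 count=4
After op 7 (read()): arr=[11 13 6 23 15] head=2 tail=0 count=3
After op 8 (peek()): arr=[11 13 6 23 15] head=2 tail=0 count=3
After op 9 (write(9)): arr=[9 13 6 23 15] head=2 tail=1 count=4
After op 10 (peek()): arr=[9 13 6 23 15] head=2 tail=1 count=4
After op 11 (read()): arr=[9 13 6 23 15] head=3 tail=1 count=3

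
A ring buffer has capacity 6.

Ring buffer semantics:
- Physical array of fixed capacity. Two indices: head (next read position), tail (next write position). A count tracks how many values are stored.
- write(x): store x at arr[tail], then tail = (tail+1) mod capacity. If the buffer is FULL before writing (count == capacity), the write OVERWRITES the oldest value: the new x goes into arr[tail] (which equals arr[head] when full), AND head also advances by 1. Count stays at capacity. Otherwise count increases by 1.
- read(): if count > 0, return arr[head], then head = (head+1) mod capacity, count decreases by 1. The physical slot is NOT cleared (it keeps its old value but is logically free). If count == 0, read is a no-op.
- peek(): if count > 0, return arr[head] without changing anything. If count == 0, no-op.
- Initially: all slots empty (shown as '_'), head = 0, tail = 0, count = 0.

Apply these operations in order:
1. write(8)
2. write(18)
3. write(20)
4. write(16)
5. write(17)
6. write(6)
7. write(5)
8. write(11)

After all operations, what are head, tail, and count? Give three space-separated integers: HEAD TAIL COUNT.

After op 1 (write(8)): arr=[8 _ _ _ _ _] head=0 tail=1 count=1
After op 2 (write(18)): arr=[8 18 _ _ _ _] head=0 tail=2 count=2
After op 3 (write(20)): arr=[8 18 20 _ _ _] head=0 tail=3 count=3
After op 4 (write(16)): arr=[8 18 20 16 _ _] head=0 tail=4 count=4
After op 5 (write(17)): arr=[8 18 20 16 17 _] head=0 tail=5 count=5
After op 6 (write(6)): arr=[8 18 20 16 17 6] head=0 tail=0 count=6
After op 7 (write(5)): arr=[5 18 20 16 17 6] head=1 tail=1 count=6
After op 8 (write(11)): arr=[5 11 20 16 17 6] head=2 tail=2 count=6

Answer: 2 2 6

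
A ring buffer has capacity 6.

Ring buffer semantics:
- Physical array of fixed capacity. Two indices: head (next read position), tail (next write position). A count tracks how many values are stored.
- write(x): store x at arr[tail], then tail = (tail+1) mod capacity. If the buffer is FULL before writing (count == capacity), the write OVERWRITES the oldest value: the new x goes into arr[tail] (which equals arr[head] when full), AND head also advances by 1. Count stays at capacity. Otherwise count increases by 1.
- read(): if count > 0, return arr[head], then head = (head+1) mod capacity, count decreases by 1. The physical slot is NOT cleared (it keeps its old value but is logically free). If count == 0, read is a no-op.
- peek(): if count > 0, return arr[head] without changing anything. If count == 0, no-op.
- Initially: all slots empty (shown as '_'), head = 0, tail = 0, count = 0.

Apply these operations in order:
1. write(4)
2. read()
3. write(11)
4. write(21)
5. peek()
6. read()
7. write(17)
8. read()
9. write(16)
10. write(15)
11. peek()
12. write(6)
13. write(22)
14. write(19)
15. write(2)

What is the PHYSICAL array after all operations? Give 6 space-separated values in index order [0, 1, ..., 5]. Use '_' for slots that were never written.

After op 1 (write(4)): arr=[4 _ _ _ _ _] head=0 tail=1 count=1
After op 2 (read()): arr=[4 _ _ _ _ _] head=1 tail=1 count=0
After op 3 (write(11)): arr=[4 11 _ _ _ _] head=1 tail=2 count=1
After op 4 (write(21)): arr=[4 11 21 _ _ _] head=1 tail=3 count=2
After op 5 (peek()): arr=[4 11 21 _ _ _] head=1 tail=3 count=2
After op 6 (read()): arr=[4 11 21 _ _ _] head=2 tail=3 count=1
After op 7 (write(17)): arr=[4 11 21 17 _ _] head=2 tail=4 count=2
After op 8 (read()): arr=[4 11 21 17 _ _] head=3 tail=4 count=1
After op 9 (write(16)): arr=[4 11 21 17 16 _] head=3 tail=5 count=2
After op 10 (write(15)): arr=[4 11 21 17 16 15] head=3 tail=0 count=3
After op 11 (peek()): arr=[4 11 21 17 16 15] head=3 tail=0 count=3
After op 12 (write(6)): arr=[6 11 21 17 16 15] head=3 tail=1 count=4
After op 13 (write(22)): arr=[6 22 21 17 16 15] head=3 tail=2 count=5
After op 14 (write(19)): arr=[6 22 19 17 16 15] head=3 tail=3 count=6
After op 15 (write(2)): arr=[6 22 19 2 16 15] head=4 tail=4 count=6

Answer: 6 22 19 2 16 15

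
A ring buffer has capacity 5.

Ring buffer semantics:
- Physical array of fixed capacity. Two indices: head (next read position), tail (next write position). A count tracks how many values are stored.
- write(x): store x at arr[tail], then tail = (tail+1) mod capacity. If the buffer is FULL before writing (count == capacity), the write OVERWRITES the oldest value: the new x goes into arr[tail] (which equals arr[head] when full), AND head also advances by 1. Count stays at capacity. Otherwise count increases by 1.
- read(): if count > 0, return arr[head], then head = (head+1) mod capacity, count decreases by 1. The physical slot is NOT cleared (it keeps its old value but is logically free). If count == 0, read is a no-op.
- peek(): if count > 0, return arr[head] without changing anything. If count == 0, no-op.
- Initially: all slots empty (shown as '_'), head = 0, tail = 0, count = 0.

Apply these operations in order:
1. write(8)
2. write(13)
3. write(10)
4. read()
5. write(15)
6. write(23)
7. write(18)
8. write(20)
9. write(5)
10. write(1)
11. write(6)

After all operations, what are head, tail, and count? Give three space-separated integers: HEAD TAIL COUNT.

Answer: 0 0 5

Derivation:
After op 1 (write(8)): arr=[8 _ _ _ _] head=0 tail=1 count=1
After op 2 (write(13)): arr=[8 13 _ _ _] head=0 tail=2 count=2
After op 3 (write(10)): arr=[8 13 10 _ _] head=0 tail=3 count=3
After op 4 (read()): arr=[8 13 10 _ _] head=1 tail=3 count=2
After op 5 (write(15)): arr=[8 13 10 15 _] head=1 tail=4 count=3
After op 6 (write(23)): arr=[8 13 10 15 23] head=1 tail=0 count=4
After op 7 (write(18)): arr=[18 13 10 15 23] head=1 tail=1 count=5
After op 8 (write(20)): arr=[18 20 10 15 23] head=2 tail=2 count=5
After op 9 (write(5)): arr=[18 20 5 15 23] head=3 tail=3 count=5
After op 10 (write(1)): arr=[18 20 5 1 23] head=4 tail=4 count=5
After op 11 (write(6)): arr=[18 20 5 1 6] head=0 tail=0 count=5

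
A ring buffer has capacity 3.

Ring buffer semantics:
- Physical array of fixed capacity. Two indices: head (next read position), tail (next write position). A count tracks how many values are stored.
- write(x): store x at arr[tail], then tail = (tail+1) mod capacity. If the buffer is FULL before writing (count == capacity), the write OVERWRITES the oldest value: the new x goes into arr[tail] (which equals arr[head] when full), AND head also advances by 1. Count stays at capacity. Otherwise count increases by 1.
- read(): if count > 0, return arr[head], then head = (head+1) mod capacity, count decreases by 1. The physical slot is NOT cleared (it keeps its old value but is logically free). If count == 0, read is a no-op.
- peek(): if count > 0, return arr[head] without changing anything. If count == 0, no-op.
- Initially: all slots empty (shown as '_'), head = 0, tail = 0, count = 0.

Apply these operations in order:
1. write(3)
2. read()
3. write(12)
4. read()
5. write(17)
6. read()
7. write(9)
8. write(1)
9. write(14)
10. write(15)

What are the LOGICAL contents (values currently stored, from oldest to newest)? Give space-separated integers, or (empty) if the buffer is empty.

After op 1 (write(3)): arr=[3 _ _] head=0 tail=1 count=1
After op 2 (read()): arr=[3 _ _] head=1 tail=1 count=0
After op 3 (write(12)): arr=[3 12 _] head=1 tail=2 count=1
After op 4 (read()): arr=[3 12 _] head=2 tail=2 count=0
After op 5 (write(17)): arr=[3 12 17] head=2 tail=0 count=1
After op 6 (read()): arr=[3 12 17] head=0 tail=0 count=0
After op 7 (write(9)): arr=[9 12 17] head=0 tail=1 count=1
After op 8 (write(1)): arr=[9 1 17] head=0 tail=2 count=2
After op 9 (write(14)): arr=[9 1 14] head=0 tail=0 count=3
After op 10 (write(15)): arr=[15 1 14] head=1 tail=1 count=3

Answer: 1 14 15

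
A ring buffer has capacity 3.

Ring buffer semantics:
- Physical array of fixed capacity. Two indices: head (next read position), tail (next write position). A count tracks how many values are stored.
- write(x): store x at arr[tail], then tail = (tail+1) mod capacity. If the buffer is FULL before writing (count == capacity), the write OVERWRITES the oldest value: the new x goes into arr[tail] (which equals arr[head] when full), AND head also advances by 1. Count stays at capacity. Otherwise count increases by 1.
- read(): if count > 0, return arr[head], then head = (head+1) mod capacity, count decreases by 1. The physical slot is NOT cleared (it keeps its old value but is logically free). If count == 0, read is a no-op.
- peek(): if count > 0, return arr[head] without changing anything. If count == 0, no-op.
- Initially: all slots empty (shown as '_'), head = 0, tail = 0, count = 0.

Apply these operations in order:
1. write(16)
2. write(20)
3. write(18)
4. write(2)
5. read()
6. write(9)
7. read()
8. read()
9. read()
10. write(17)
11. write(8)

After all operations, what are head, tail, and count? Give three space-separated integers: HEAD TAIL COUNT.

Answer: 2 1 2

Derivation:
After op 1 (write(16)): arr=[16 _ _] head=0 tail=1 count=1
After op 2 (write(20)): arr=[16 20 _] head=0 tail=2 count=2
After op 3 (write(18)): arr=[16 20 18] head=0 tail=0 count=3
After op 4 (write(2)): arr=[2 20 18] head=1 tail=1 count=3
After op 5 (read()): arr=[2 20 18] head=2 tail=1 count=2
After op 6 (write(9)): arr=[2 9 18] head=2 tail=2 count=3
After op 7 (read()): arr=[2 9 18] head=0 tail=2 count=2
After op 8 (read()): arr=[2 9 18] head=1 tail=2 count=1
After op 9 (read()): arr=[2 9 18] head=2 tail=2 count=0
After op 10 (write(17)): arr=[2 9 17] head=2 tail=0 count=1
After op 11 (write(8)): arr=[8 9 17] head=2 tail=1 count=2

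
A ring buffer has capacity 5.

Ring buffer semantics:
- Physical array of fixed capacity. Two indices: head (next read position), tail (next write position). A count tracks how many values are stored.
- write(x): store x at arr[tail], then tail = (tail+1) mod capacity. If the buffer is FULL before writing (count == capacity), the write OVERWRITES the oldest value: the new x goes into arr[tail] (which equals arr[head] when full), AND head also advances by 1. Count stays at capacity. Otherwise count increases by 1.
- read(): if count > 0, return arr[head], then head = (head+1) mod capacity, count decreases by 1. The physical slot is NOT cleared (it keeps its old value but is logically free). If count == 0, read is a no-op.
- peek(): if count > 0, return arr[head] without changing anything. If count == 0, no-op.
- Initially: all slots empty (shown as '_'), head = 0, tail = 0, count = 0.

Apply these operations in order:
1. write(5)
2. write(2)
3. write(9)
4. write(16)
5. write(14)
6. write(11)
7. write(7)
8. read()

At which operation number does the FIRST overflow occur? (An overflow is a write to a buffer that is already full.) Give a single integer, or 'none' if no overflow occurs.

Answer: 6

Derivation:
After op 1 (write(5)): arr=[5 _ _ _ _] head=0 tail=1 count=1
After op 2 (write(2)): arr=[5 2 _ _ _] head=0 tail=2 count=2
After op 3 (write(9)): arr=[5 2 9 _ _] head=0 tail=3 count=3
After op 4 (write(16)): arr=[5 2 9 16 _] head=0 tail=4 count=4
After op 5 (write(14)): arr=[5 2 9 16 14] head=0 tail=0 count=5
After op 6 (write(11)): arr=[11 2 9 16 14] head=1 tail=1 count=5
After op 7 (write(7)): arr=[11 7 9 16 14] head=2 tail=2 count=5
After op 8 (read()): arr=[11 7 9 16 14] head=3 tail=2 count=4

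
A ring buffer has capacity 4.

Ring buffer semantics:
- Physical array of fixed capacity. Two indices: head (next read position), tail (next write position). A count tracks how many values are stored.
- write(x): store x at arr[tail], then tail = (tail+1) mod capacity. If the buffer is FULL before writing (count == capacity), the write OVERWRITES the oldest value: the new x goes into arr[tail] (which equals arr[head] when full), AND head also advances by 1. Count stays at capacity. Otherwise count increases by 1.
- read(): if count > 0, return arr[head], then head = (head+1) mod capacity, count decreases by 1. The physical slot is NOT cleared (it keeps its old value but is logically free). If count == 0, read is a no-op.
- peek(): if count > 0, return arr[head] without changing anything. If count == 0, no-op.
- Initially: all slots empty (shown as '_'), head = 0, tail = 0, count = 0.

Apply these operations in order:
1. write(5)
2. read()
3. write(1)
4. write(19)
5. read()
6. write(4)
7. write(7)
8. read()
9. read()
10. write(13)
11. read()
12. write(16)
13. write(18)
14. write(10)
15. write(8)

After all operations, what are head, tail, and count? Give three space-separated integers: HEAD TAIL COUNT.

Answer: 2 2 4

Derivation:
After op 1 (write(5)): arr=[5 _ _ _] head=0 tail=1 count=1
After op 2 (read()): arr=[5 _ _ _] head=1 tail=1 count=0
After op 3 (write(1)): arr=[5 1 _ _] head=1 tail=2 count=1
After op 4 (write(19)): arr=[5 1 19 _] head=1 tail=3 count=2
After op 5 (read()): arr=[5 1 19 _] head=2 tail=3 count=1
After op 6 (write(4)): arr=[5 1 19 4] head=2 tail=0 count=2
After op 7 (write(7)): arr=[7 1 19 4] head=2 tail=1 count=3
After op 8 (read()): arr=[7 1 19 4] head=3 tail=1 count=2
After op 9 (read()): arr=[7 1 19 4] head=0 tail=1 count=1
After op 10 (write(13)): arr=[7 13 19 4] head=0 tail=2 count=2
After op 11 (read()): arr=[7 13 19 4] head=1 tail=2 count=1
After op 12 (write(16)): arr=[7 13 16 4] head=1 tail=3 count=2
After op 13 (write(18)): arr=[7 13 16 18] head=1 tail=0 count=3
After op 14 (write(10)): arr=[10 13 16 18] head=1 tail=1 count=4
After op 15 (write(8)): arr=[10 8 16 18] head=2 tail=2 count=4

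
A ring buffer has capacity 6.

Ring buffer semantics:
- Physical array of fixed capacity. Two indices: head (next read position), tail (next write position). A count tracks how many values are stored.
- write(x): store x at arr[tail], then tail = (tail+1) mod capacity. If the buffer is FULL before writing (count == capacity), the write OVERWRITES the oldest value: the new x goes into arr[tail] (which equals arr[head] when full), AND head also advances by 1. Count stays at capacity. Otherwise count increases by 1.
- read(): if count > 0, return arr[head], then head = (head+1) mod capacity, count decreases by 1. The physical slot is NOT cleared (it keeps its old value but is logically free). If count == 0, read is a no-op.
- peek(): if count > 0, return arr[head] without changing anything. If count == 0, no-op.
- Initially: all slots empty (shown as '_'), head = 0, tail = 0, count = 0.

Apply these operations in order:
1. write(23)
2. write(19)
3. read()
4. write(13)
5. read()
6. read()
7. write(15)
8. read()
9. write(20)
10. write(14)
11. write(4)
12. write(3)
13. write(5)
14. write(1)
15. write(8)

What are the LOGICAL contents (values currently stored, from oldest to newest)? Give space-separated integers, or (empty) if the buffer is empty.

Answer: 14 4 3 5 1 8

Derivation:
After op 1 (write(23)): arr=[23 _ _ _ _ _] head=0 tail=1 count=1
After op 2 (write(19)): arr=[23 19 _ _ _ _] head=0 tail=2 count=2
After op 3 (read()): arr=[23 19 _ _ _ _] head=1 tail=2 count=1
After op 4 (write(13)): arr=[23 19 13 _ _ _] head=1 tail=3 count=2
After op 5 (read()): arr=[23 19 13 _ _ _] head=2 tail=3 count=1
After op 6 (read()): arr=[23 19 13 _ _ _] head=3 tail=3 count=0
After op 7 (write(15)): arr=[23 19 13 15 _ _] head=3 tail=4 count=1
After op 8 (read()): arr=[23 19 13 15 _ _] head=4 tail=4 count=0
After op 9 (write(20)): arr=[23 19 13 15 20 _] head=4 tail=5 count=1
After op 10 (write(14)): arr=[23 19 13 15 20 14] head=4 tail=0 count=2
After op 11 (write(4)): arr=[4 19 13 15 20 14] head=4 tail=1 count=3
After op 12 (write(3)): arr=[4 3 13 15 20 14] head=4 tail=2 count=4
After op 13 (write(5)): arr=[4 3 5 15 20 14] head=4 tail=3 count=5
After op 14 (write(1)): arr=[4 3 5 1 20 14] head=4 tail=4 count=6
After op 15 (write(8)): arr=[4 3 5 1 8 14] head=5 tail=5 count=6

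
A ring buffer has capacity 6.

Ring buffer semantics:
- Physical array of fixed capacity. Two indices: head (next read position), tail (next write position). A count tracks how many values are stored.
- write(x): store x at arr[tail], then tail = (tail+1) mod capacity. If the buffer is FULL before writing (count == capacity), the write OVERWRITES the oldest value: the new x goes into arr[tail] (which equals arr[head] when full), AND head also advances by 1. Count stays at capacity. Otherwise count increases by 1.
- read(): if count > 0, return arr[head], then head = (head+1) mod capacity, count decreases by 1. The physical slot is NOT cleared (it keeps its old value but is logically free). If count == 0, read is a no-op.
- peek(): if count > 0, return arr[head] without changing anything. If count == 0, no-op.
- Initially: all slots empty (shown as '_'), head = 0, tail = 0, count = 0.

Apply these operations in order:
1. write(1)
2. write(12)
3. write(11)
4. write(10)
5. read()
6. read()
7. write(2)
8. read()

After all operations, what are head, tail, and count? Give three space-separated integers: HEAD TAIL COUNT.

After op 1 (write(1)): arr=[1 _ _ _ _ _] head=0 tail=1 count=1
After op 2 (write(12)): arr=[1 12 _ _ _ _] head=0 tail=2 count=2
After op 3 (write(11)): arr=[1 12 11 _ _ _] head=0 tail=3 count=3
After op 4 (write(10)): arr=[1 12 11 10 _ _] head=0 tail=4 count=4
After op 5 (read()): arr=[1 12 11 10 _ _] head=1 tail=4 count=3
After op 6 (read()): arr=[1 12 11 10 _ _] head=2 tail=4 count=2
After op 7 (write(2)): arr=[1 12 11 10 2 _] head=2 tail=5 count=3
After op 8 (read()): arr=[1 12 11 10 2 _] head=3 tail=5 count=2

Answer: 3 5 2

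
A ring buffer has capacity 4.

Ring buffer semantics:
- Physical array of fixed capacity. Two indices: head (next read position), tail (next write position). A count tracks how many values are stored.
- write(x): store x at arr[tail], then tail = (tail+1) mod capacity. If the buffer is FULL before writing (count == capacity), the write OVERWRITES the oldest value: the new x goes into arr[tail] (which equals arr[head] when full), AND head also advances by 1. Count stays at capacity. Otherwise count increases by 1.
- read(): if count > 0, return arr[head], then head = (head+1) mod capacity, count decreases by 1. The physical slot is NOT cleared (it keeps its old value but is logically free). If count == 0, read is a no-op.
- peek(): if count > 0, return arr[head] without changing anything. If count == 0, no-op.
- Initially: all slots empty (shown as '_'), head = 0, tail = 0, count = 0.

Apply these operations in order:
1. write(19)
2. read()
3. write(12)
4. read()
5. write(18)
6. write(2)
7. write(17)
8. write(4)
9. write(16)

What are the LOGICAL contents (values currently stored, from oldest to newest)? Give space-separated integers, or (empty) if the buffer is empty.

After op 1 (write(19)): arr=[19 _ _ _] head=0 tail=1 count=1
After op 2 (read()): arr=[19 _ _ _] head=1 tail=1 count=0
After op 3 (write(12)): arr=[19 12 _ _] head=1 tail=2 count=1
After op 4 (read()): arr=[19 12 _ _] head=2 tail=2 count=0
After op 5 (write(18)): arr=[19 12 18 _] head=2 tail=3 count=1
After op 6 (write(2)): arr=[19 12 18 2] head=2 tail=0 count=2
After op 7 (write(17)): arr=[17 12 18 2] head=2 tail=1 count=3
After op 8 (write(4)): arr=[17 4 18 2] head=2 tail=2 count=4
After op 9 (write(16)): arr=[17 4 16 2] head=3 tail=3 count=4

Answer: 2 17 4 16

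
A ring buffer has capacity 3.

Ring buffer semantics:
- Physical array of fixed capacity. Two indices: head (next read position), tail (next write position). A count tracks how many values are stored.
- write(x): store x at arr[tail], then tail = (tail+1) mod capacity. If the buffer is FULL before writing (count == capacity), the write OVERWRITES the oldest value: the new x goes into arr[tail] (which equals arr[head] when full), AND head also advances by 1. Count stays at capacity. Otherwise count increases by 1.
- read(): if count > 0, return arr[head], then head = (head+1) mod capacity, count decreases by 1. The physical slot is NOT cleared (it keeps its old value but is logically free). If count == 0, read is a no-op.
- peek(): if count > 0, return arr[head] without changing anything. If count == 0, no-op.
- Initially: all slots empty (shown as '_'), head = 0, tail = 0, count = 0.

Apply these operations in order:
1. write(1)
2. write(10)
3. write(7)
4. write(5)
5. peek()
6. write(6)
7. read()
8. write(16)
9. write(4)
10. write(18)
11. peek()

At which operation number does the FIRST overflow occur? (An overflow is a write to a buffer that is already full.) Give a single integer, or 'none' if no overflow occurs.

After op 1 (write(1)): arr=[1 _ _] head=0 tail=1 count=1
After op 2 (write(10)): arr=[1 10 _] head=0 tail=2 count=2
After op 3 (write(7)): arr=[1 10 7] head=0 tail=0 count=3
After op 4 (write(5)): arr=[5 10 7] head=1 tail=1 count=3
After op 5 (peek()): arr=[5 10 7] head=1 tail=1 count=3
After op 6 (write(6)): arr=[5 6 7] head=2 tail=2 count=3
After op 7 (read()): arr=[5 6 7] head=0 tail=2 count=2
After op 8 (write(16)): arr=[5 6 16] head=0 tail=0 count=3
After op 9 (write(4)): arr=[4 6 16] head=1 tail=1 count=3
After op 10 (write(18)): arr=[4 18 16] head=2 tail=2 count=3
After op 11 (peek()): arr=[4 18 16] head=2 tail=2 count=3

Answer: 4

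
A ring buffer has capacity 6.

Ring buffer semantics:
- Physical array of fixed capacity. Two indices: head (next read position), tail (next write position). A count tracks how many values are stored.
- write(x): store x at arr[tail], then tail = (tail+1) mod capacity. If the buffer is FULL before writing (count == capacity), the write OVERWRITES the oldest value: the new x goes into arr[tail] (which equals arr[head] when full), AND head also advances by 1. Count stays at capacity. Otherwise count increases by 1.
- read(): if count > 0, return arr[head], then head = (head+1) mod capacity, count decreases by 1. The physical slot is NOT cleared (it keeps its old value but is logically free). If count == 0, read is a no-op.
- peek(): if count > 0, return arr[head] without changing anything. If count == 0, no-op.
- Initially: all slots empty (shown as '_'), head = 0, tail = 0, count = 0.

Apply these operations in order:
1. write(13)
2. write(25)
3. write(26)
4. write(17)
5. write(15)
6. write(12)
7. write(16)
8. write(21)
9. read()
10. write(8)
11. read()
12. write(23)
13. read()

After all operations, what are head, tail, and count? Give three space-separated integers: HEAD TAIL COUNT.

Answer: 5 4 5

Derivation:
After op 1 (write(13)): arr=[13 _ _ _ _ _] head=0 tail=1 count=1
After op 2 (write(25)): arr=[13 25 _ _ _ _] head=0 tail=2 count=2
After op 3 (write(26)): arr=[13 25 26 _ _ _] head=0 tail=3 count=3
After op 4 (write(17)): arr=[13 25 26 17 _ _] head=0 tail=4 count=4
After op 5 (write(15)): arr=[13 25 26 17 15 _] head=0 tail=5 count=5
After op 6 (write(12)): arr=[13 25 26 17 15 12] head=0 tail=0 count=6
After op 7 (write(16)): arr=[16 25 26 17 15 12] head=1 tail=1 count=6
After op 8 (write(21)): arr=[16 21 26 17 15 12] head=2 tail=2 count=6
After op 9 (read()): arr=[16 21 26 17 15 12] head=3 tail=2 count=5
After op 10 (write(8)): arr=[16 21 8 17 15 12] head=3 tail=3 count=6
After op 11 (read()): arr=[16 21 8 17 15 12] head=4 tail=3 count=5
After op 12 (write(23)): arr=[16 21 8 23 15 12] head=4 tail=4 count=6
After op 13 (read()): arr=[16 21 8 23 15 12] head=5 tail=4 count=5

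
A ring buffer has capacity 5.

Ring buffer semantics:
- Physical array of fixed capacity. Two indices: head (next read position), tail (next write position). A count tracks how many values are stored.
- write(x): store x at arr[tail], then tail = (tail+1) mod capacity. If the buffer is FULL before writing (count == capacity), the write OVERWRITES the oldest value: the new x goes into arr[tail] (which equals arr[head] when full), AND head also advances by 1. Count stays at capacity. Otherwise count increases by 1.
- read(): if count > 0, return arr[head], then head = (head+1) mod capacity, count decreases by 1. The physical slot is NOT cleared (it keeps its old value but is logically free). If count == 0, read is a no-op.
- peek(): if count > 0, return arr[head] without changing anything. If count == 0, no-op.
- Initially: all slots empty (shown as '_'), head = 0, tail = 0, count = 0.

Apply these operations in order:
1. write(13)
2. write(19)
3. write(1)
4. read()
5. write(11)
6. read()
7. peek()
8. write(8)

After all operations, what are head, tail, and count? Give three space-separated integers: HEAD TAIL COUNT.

After op 1 (write(13)): arr=[13 _ _ _ _] head=0 tail=1 count=1
After op 2 (write(19)): arr=[13 19 _ _ _] head=0 tail=2 count=2
After op 3 (write(1)): arr=[13 19 1 _ _] head=0 tail=3 count=3
After op 4 (read()): arr=[13 19 1 _ _] head=1 tail=3 count=2
After op 5 (write(11)): arr=[13 19 1 11 _] head=1 tail=4 count=3
After op 6 (read()): arr=[13 19 1 11 _] head=2 tail=4 count=2
After op 7 (peek()): arr=[13 19 1 11 _] head=2 tail=4 count=2
After op 8 (write(8)): arr=[13 19 1 11 8] head=2 tail=0 count=3

Answer: 2 0 3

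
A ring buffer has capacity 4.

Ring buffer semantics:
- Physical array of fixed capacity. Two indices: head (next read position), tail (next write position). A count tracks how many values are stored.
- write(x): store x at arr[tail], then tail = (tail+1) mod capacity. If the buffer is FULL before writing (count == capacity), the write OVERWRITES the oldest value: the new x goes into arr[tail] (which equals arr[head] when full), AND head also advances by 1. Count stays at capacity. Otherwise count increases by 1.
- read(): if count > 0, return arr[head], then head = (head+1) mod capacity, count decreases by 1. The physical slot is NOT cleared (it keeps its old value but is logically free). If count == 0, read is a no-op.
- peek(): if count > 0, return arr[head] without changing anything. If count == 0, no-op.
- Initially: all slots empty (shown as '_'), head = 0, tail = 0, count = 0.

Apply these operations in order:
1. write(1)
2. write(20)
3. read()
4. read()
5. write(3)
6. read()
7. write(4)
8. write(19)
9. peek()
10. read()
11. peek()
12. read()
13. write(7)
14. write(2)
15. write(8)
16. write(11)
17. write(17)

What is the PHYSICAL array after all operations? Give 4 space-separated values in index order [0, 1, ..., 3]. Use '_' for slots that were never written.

After op 1 (write(1)): arr=[1 _ _ _] head=0 tail=1 count=1
After op 2 (write(20)): arr=[1 20 _ _] head=0 tail=2 count=2
After op 3 (read()): arr=[1 20 _ _] head=1 tail=2 count=1
After op 4 (read()): arr=[1 20 _ _] head=2 tail=2 count=0
After op 5 (write(3)): arr=[1 20 3 _] head=2 tail=3 count=1
After op 6 (read()): arr=[1 20 3 _] head=3 tail=3 count=0
After op 7 (write(4)): arr=[1 20 3 4] head=3 tail=0 count=1
After op 8 (write(19)): arr=[19 20 3 4] head=3 tail=1 count=2
After op 9 (peek()): arr=[19 20 3 4] head=3 tail=1 count=2
After op 10 (read()): arr=[19 20 3 4] head=0 tail=1 count=1
After op 11 (peek()): arr=[19 20 3 4] head=0 tail=1 count=1
After op 12 (read()): arr=[19 20 3 4] head=1 tail=1 count=0
After op 13 (write(7)): arr=[19 7 3 4] head=1 tail=2 count=1
After op 14 (write(2)): arr=[19 7 2 4] head=1 tail=3 count=2
After op 15 (write(8)): arr=[19 7 2 8] head=1 tail=0 count=3
After op 16 (write(11)): arr=[11 7 2 8] head=1 tail=1 count=4
After op 17 (write(17)): arr=[11 17 2 8] head=2 tail=2 count=4

Answer: 11 17 2 8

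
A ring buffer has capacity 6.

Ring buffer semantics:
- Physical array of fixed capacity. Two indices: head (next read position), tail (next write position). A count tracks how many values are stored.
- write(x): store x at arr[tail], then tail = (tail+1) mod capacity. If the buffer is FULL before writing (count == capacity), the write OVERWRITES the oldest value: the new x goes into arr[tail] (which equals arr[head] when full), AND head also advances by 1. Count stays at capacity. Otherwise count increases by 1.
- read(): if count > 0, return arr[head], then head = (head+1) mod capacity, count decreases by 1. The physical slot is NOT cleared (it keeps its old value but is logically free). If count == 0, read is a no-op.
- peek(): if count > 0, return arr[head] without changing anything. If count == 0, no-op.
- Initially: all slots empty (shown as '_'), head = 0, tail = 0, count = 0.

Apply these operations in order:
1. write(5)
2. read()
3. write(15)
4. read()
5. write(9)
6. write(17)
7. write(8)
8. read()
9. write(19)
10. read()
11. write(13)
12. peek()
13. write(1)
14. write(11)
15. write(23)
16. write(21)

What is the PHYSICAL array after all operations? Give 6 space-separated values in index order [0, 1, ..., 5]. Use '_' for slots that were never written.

Answer: 13 1 11 23 21 19

Derivation:
After op 1 (write(5)): arr=[5 _ _ _ _ _] head=0 tail=1 count=1
After op 2 (read()): arr=[5 _ _ _ _ _] head=1 tail=1 count=0
After op 3 (write(15)): arr=[5 15 _ _ _ _] head=1 tail=2 count=1
After op 4 (read()): arr=[5 15 _ _ _ _] head=2 tail=2 count=0
After op 5 (write(9)): arr=[5 15 9 _ _ _] head=2 tail=3 count=1
After op 6 (write(17)): arr=[5 15 9 17 _ _] head=2 tail=4 count=2
After op 7 (write(8)): arr=[5 15 9 17 8 _] head=2 tail=5 count=3
After op 8 (read()): arr=[5 15 9 17 8 _] head=3 tail=5 count=2
After op 9 (write(19)): arr=[5 15 9 17 8 19] head=3 tail=0 count=3
After op 10 (read()): arr=[5 15 9 17 8 19] head=4 tail=0 count=2
After op 11 (write(13)): arr=[13 15 9 17 8 19] head=4 tail=1 count=3
After op 12 (peek()): arr=[13 15 9 17 8 19] head=4 tail=1 count=3
After op 13 (write(1)): arr=[13 1 9 17 8 19] head=4 tail=2 count=4
After op 14 (write(11)): arr=[13 1 11 17 8 19] head=4 tail=3 count=5
After op 15 (write(23)): arr=[13 1 11 23 8 19] head=4 tail=4 count=6
After op 16 (write(21)): arr=[13 1 11 23 21 19] head=5 tail=5 count=6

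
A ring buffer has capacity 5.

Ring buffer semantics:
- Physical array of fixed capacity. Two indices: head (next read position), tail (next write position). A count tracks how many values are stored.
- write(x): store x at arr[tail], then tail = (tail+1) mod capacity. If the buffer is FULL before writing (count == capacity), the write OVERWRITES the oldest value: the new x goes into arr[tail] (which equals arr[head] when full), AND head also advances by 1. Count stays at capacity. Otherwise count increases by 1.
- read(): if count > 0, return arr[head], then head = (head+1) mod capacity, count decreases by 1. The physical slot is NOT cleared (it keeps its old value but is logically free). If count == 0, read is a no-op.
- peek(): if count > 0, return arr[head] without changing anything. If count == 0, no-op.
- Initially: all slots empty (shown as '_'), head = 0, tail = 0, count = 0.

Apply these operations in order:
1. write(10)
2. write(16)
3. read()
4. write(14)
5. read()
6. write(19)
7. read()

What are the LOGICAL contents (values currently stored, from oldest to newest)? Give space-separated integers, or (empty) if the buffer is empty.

Answer: 19

Derivation:
After op 1 (write(10)): arr=[10 _ _ _ _] head=0 tail=1 count=1
After op 2 (write(16)): arr=[10 16 _ _ _] head=0 tail=2 count=2
After op 3 (read()): arr=[10 16 _ _ _] head=1 tail=2 count=1
After op 4 (write(14)): arr=[10 16 14 _ _] head=1 tail=3 count=2
After op 5 (read()): arr=[10 16 14 _ _] head=2 tail=3 count=1
After op 6 (write(19)): arr=[10 16 14 19 _] head=2 tail=4 count=2
After op 7 (read()): arr=[10 16 14 19 _] head=3 tail=4 count=1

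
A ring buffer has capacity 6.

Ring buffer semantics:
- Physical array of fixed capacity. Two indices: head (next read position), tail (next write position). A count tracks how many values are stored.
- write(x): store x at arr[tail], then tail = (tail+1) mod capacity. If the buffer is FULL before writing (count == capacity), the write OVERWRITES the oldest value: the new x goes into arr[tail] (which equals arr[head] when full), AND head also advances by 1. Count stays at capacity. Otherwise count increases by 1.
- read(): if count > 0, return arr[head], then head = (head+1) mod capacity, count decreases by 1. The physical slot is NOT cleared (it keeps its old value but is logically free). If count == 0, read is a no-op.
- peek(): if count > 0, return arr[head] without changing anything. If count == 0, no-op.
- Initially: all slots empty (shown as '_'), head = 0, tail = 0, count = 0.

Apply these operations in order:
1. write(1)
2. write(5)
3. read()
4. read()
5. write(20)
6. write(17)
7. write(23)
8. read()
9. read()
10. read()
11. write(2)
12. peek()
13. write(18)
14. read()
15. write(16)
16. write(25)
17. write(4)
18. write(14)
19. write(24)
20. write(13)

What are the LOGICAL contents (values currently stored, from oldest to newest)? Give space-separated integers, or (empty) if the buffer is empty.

Answer: 16 25 4 14 24 13

Derivation:
After op 1 (write(1)): arr=[1 _ _ _ _ _] head=0 tail=1 count=1
After op 2 (write(5)): arr=[1 5 _ _ _ _] head=0 tail=2 count=2
After op 3 (read()): arr=[1 5 _ _ _ _] head=1 tail=2 count=1
After op 4 (read()): arr=[1 5 _ _ _ _] head=2 tail=2 count=0
After op 5 (write(20)): arr=[1 5 20 _ _ _] head=2 tail=3 count=1
After op 6 (write(17)): arr=[1 5 20 17 _ _] head=2 tail=4 count=2
After op 7 (write(23)): arr=[1 5 20 17 23 _] head=2 tail=5 count=3
After op 8 (read()): arr=[1 5 20 17 23 _] head=3 tail=5 count=2
After op 9 (read()): arr=[1 5 20 17 23 _] head=4 tail=5 count=1
After op 10 (read()): arr=[1 5 20 17 23 _] head=5 tail=5 count=0
After op 11 (write(2)): arr=[1 5 20 17 23 2] head=5 tail=0 count=1
After op 12 (peek()): arr=[1 5 20 17 23 2] head=5 tail=0 count=1
After op 13 (write(18)): arr=[18 5 20 17 23 2] head=5 tail=1 count=2
After op 14 (read()): arr=[18 5 20 17 23 2] head=0 tail=1 count=1
After op 15 (write(16)): arr=[18 16 20 17 23 2] head=0 tail=2 count=2
After op 16 (write(25)): arr=[18 16 25 17 23 2] head=0 tail=3 count=3
After op 17 (write(4)): arr=[18 16 25 4 23 2] head=0 tail=4 count=4
After op 18 (write(14)): arr=[18 16 25 4 14 2] head=0 tail=5 count=5
After op 19 (write(24)): arr=[18 16 25 4 14 24] head=0 tail=0 count=6
After op 20 (write(13)): arr=[13 16 25 4 14 24] head=1 tail=1 count=6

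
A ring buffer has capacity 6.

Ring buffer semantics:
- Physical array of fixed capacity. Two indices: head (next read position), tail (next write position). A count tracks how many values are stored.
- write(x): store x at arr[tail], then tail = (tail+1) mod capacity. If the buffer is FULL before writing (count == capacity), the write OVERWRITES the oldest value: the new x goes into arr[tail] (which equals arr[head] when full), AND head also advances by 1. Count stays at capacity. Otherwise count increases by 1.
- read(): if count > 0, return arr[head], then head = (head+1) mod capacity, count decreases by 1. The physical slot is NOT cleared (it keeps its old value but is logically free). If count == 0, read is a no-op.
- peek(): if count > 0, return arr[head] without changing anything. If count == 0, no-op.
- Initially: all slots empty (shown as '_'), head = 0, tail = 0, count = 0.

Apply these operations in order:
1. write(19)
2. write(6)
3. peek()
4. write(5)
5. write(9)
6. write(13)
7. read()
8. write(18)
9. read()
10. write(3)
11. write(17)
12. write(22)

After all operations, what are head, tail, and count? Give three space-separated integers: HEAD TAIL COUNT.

Answer: 3 3 6

Derivation:
After op 1 (write(19)): arr=[19 _ _ _ _ _] head=0 tail=1 count=1
After op 2 (write(6)): arr=[19 6 _ _ _ _] head=0 tail=2 count=2
After op 3 (peek()): arr=[19 6 _ _ _ _] head=0 tail=2 count=2
After op 4 (write(5)): arr=[19 6 5 _ _ _] head=0 tail=3 count=3
After op 5 (write(9)): arr=[19 6 5 9 _ _] head=0 tail=4 count=4
After op 6 (write(13)): arr=[19 6 5 9 13 _] head=0 tail=5 count=5
After op 7 (read()): arr=[19 6 5 9 13 _] head=1 tail=5 count=4
After op 8 (write(18)): arr=[19 6 5 9 13 18] head=1 tail=0 count=5
After op 9 (read()): arr=[19 6 5 9 13 18] head=2 tail=0 count=4
After op 10 (write(3)): arr=[3 6 5 9 13 18] head=2 tail=1 count=5
After op 11 (write(17)): arr=[3 17 5 9 13 18] head=2 tail=2 count=6
After op 12 (write(22)): arr=[3 17 22 9 13 18] head=3 tail=3 count=6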